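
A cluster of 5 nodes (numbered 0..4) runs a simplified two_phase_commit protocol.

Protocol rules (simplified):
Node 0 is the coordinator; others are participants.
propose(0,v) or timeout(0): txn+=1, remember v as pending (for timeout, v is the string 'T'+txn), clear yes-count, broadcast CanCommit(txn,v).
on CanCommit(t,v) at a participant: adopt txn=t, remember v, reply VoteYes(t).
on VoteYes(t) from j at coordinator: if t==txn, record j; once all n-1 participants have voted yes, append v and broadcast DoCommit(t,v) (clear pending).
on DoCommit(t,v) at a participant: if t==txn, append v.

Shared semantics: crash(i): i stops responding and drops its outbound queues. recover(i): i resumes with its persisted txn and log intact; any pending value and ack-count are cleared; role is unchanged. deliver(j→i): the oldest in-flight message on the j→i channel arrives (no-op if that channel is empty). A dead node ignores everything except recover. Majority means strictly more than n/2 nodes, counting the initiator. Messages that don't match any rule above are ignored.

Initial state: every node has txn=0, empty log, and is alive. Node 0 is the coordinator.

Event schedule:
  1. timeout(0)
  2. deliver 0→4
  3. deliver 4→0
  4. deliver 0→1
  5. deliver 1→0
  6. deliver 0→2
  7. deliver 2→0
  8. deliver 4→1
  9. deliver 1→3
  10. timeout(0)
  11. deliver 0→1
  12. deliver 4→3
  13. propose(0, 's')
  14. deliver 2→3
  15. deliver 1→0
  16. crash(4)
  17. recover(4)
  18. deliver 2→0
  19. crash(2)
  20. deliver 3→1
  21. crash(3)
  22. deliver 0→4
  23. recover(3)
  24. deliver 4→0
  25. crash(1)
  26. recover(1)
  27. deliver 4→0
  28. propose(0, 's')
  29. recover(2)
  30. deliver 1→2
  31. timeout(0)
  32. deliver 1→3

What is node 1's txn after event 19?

2

[1] timeout(0) → N0(coor t1 [-])
[2] deliver 0→4 → N4(part t1 [-])
[3] deliver 4→0 → ∅
[4] deliver 0→1 → N1(part t1 [-])
[5] deliver 1→0 → ∅
[6] deliver 0→2 → N2(part t1 [-])
[7] deliver 2→0 → ∅
[8] deliver 4→1 → ∅
[9] deliver 1→3 → ∅
[10] timeout(0) → N0(coor t2 [-])
[11] deliver 0→1 → N1(part t2 [-])
[12] deliver 4→3 → ∅
[13] propose(0,'s') → N0(coor t3 [-])
[14] deliver 2→3 → ∅
[15] deliver 1→0 → ∅
[16] crash(4) → N4(✗part t1 [-])
[17] recover(4) → N4(part t1 [-])
[18] deliver 2→0 → ∅
[19] crash(2) → N2(✗part t1 [-])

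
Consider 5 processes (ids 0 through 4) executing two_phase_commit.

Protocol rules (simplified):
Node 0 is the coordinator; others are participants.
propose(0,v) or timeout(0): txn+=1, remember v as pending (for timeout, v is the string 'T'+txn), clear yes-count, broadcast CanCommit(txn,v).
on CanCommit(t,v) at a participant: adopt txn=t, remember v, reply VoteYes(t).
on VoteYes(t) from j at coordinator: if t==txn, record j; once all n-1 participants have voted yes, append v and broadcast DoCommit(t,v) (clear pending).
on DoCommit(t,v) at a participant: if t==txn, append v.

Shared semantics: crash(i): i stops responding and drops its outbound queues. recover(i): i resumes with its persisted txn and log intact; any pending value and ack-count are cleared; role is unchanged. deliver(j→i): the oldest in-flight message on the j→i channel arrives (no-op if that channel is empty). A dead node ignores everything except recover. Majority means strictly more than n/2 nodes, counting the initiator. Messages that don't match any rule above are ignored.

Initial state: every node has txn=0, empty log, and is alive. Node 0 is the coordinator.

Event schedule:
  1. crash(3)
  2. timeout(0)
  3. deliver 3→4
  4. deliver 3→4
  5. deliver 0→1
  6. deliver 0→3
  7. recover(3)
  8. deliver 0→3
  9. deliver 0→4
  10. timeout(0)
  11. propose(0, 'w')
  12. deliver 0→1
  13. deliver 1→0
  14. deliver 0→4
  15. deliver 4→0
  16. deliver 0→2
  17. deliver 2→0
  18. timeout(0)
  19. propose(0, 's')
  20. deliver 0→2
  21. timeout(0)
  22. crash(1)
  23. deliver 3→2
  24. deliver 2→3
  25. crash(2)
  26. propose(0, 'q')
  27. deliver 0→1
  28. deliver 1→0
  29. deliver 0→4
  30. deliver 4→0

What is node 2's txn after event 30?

2

1. crash(3):  <3:✗part t0 ->
2. timeout(0):  <0:coor t1 ->
3. deliver 3→4:  nop
4. deliver 3→4:  nop
5. deliver 0→1:  <1:part t1 ->
6. deliver 0→3:  nop
7. recover(3):  <3:part t0 ->
8. deliver 0→3:  <3:part t1 ->
9. deliver 0→4:  <4:part t1 ->
10. timeout(0):  <0:coor t2 ->
11. propose(0,'w'):  <0:coor t3 ->
12. deliver 0→1:  <1:part t2 ->
13. deliver 1→0:  nop
14. deliver 0→4:  <4:part t2 ->
15. deliver 4→0:  nop
16. deliver 0→2:  <2:part t1 ->
17. deliver 2→0:  nop
18. timeout(0):  <0:coor t4 ->
19. propose(0,'s'):  <0:coor t5 ->
20. deliver 0→2:  <2:part t2 ->
21. timeout(0):  <0:coor t6 ->
22. crash(1):  <1:✗part t2 ->
23. deliver 3→2:  nop
24. deliver 2→3:  nop
25. crash(2):  <2:✗part t2 ->
26. propose(0,'q'):  <0:coor t7 ->
27. deliver 0→1:  nop
28. deliver 1→0:  nop
29. deliver 0→4:  <4:part t3 ->
30. deliver 4→0:  nop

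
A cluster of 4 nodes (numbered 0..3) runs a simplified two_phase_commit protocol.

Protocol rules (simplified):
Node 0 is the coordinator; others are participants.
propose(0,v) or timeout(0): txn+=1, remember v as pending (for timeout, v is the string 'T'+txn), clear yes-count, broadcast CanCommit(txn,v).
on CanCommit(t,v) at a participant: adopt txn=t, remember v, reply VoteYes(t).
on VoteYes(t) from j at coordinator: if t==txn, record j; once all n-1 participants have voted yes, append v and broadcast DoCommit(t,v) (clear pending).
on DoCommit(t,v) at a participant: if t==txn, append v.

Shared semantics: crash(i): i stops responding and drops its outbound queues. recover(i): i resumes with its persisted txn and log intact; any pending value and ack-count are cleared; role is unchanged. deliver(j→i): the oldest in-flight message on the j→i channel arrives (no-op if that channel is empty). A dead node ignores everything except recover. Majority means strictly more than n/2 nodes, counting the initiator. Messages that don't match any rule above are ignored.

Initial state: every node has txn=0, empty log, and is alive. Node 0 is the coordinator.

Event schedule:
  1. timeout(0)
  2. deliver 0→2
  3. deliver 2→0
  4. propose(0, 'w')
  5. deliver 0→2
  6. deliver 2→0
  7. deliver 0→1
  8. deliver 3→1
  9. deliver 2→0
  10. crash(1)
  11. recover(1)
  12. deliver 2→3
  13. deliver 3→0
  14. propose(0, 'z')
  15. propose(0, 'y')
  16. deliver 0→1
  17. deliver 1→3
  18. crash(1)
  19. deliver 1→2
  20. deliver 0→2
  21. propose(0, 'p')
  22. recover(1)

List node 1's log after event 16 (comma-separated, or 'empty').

empty

step 1 timeout(0): 0={coor,t=1,log=-}
step 2 deliver 0→2: 2={part,t=1,log=-}
step 3 deliver 2→0: —
step 4 propose(0,'w'): 0={coor,t=2,log=-}
step 5 deliver 0→2: 2={part,t=2,log=-}
step 6 deliver 2→0: —
step 7 deliver 0→1: 1={part,t=1,log=-}
step 8 deliver 3→1: —
step 9 deliver 2→0: —
step 10 crash(1): 1={✗part,t=1,log=-}
step 11 recover(1): 1={part,t=1,log=-}
step 12 deliver 2→3: —
step 13 deliver 3→0: —
step 14 propose(0,'z'): 0={coor,t=3,log=-}
step 15 propose(0,'y'): 0={coor,t=4,log=-}
step 16 deliver 0→1: 1={part,t=2,log=-}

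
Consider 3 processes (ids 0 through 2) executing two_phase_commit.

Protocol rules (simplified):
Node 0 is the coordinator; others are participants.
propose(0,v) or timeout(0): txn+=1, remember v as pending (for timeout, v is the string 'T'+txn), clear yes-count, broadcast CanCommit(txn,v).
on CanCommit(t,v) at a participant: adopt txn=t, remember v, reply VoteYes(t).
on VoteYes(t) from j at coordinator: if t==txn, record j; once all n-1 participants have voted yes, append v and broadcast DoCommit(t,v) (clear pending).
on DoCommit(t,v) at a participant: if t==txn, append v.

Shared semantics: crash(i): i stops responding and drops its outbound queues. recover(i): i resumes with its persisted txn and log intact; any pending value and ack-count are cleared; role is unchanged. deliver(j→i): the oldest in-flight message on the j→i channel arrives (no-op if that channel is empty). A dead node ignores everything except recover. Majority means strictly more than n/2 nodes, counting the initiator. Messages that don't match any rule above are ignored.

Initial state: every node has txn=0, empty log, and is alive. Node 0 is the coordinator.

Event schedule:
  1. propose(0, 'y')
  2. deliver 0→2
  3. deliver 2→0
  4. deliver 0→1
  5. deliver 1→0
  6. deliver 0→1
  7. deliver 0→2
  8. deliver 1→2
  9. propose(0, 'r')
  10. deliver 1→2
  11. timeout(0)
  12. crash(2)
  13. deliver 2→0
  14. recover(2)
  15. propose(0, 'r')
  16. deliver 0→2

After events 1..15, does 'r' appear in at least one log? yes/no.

no

[1] propose(0,'y') → N0(coor t1 [-])
[2] deliver 0→2 → N2(part t1 [-])
[3] deliver 2→0 → ∅
[4] deliver 0→1 → N1(part t1 [-])
[5] deliver 1→0 → N0(coor t1 [y])
[6] deliver 0→1 → N1(part t1 [y])
[7] deliver 0→2 → N2(part t1 [y])
[8] deliver 1→2 → ∅
[9] propose(0,'r') → N0(coor t2 [y])
[10] deliver 1→2 → ∅
[11] timeout(0) → N0(coor t3 [y])
[12] crash(2) → N2(✗part t1 [y])
[13] deliver 2→0 → ∅
[14] recover(2) → N2(part t1 [y])
[15] propose(0,'r') → N0(coor t4 [y])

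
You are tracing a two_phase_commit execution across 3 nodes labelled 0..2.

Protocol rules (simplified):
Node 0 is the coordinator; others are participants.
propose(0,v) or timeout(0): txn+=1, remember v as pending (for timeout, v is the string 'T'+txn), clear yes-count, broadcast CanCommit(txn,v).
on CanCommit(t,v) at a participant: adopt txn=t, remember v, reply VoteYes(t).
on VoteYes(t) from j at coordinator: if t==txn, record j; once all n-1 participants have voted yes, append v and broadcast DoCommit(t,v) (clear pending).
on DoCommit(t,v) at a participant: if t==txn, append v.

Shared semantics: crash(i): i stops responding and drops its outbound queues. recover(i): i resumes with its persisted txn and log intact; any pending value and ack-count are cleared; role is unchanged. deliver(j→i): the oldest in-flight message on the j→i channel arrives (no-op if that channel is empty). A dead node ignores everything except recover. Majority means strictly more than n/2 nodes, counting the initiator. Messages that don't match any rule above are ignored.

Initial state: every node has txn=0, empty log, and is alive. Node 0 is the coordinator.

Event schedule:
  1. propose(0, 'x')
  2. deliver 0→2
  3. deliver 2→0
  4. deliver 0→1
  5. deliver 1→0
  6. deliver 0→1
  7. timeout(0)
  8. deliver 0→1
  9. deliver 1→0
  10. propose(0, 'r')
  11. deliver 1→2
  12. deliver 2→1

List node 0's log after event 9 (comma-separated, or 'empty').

after 1 — propose(0,'x'): n0:coor/t1/[-]
after 2 — deliver 0→2: n2:part/t1/[-]
after 3 — deliver 2→0: ·
after 4 — deliver 0→1: n1:part/t1/[-]
after 5 — deliver 1→0: n0:coor/t1/[x]
after 6 — deliver 0→1: n1:part/t1/[x]
after 7 — timeout(0): n0:coor/t2/[x]
after 8 — deliver 0→1: n1:part/t2/[x]
after 9 — deliver 1→0: ·

x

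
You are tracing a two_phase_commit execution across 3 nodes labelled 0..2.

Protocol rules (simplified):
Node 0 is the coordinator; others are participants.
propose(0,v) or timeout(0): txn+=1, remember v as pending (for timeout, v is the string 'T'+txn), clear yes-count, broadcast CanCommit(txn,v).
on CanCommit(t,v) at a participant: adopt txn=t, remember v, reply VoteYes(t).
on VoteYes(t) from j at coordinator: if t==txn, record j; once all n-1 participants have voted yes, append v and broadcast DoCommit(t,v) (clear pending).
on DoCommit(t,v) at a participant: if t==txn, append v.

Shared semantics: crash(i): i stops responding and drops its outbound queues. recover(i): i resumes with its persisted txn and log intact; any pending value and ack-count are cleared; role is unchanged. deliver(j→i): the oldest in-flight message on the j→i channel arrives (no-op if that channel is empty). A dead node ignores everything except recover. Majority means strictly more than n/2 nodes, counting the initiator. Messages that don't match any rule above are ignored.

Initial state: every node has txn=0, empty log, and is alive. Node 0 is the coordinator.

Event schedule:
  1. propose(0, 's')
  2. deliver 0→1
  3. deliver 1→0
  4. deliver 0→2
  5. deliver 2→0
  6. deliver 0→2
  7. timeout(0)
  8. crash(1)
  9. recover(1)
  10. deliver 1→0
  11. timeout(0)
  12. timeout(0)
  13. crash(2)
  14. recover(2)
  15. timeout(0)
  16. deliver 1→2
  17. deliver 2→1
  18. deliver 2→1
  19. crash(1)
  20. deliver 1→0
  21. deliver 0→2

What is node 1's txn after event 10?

1

e1 propose(0,'s'): 0[coor,t=1,-]
e2 deliver 0→1: 1[part,t=1,-]
e3 deliver 1→0: ·
e4 deliver 0→2: 2[part,t=1,-]
e5 deliver 2→0: 0[coor,t=1,s]
e6 deliver 0→2: 2[part,t=1,s]
e7 timeout(0): 0[coor,t=2,s]
e8 crash(1): 1[✗part,t=1,-]
e9 recover(1): 1[part,t=1,-]
e10 deliver 1→0: ·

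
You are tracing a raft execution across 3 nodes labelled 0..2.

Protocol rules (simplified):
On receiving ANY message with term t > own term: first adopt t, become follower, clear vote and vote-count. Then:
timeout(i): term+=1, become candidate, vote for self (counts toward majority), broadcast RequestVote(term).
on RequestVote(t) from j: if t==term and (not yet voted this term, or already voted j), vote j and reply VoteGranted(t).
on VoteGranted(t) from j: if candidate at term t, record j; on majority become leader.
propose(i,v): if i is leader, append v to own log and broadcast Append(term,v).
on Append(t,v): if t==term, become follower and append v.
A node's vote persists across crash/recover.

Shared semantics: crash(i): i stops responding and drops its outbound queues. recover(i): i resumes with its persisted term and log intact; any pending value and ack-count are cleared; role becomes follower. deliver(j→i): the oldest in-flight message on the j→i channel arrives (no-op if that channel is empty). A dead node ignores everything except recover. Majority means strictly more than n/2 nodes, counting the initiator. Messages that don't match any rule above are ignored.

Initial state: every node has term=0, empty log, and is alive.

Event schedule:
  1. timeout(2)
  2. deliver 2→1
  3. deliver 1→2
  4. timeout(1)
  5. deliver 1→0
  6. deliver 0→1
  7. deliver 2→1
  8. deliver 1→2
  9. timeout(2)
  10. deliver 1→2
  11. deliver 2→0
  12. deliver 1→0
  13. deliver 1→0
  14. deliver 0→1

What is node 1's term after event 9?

2

step 1 timeout(2): 2={cand,t=1,log=-}
step 2 deliver 2→1: 1={foll,t=1,log=-}
step 3 deliver 1→2: 2={lead,t=1,log=-}
step 4 timeout(1): 1={cand,t=2,log=-}
step 5 deliver 1→0: 0={foll,t=2,log=-}
step 6 deliver 0→1: 1={lead,t=2,log=-}
step 7 deliver 2→1: —
step 8 deliver 1→2: 2={foll,t=2,log=-}
step 9 timeout(2): 2={cand,t=3,log=-}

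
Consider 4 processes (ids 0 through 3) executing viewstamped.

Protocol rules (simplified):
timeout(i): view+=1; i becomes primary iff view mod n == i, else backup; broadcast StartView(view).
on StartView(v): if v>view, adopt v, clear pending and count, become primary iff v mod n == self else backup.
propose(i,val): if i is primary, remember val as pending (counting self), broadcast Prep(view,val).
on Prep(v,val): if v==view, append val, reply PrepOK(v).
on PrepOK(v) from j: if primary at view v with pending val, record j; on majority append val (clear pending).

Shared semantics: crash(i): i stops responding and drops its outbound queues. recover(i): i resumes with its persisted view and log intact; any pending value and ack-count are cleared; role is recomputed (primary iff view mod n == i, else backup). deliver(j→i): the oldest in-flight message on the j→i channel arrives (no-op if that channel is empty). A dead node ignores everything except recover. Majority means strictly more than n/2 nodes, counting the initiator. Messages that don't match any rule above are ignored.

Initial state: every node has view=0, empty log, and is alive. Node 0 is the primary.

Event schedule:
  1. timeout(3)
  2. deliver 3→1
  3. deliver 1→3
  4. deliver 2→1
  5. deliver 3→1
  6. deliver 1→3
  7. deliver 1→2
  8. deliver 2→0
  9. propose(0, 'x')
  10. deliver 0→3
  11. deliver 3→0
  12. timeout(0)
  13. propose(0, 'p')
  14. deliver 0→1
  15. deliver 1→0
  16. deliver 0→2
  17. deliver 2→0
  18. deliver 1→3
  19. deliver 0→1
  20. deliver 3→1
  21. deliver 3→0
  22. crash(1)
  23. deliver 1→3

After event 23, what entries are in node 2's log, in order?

[1] timeout(3) → N3(back v1 [-])
[2] deliver 3→1 → N1(prim v1 [-])
[3] deliver 1→3 → ∅
[4] deliver 2→1 → ∅
[5] deliver 3→1 → ∅
[6] deliver 1→3 → ∅
[7] deliver 1→2 → ∅
[8] deliver 2→0 → ∅
[9] propose(0,'x') → ∅
[10] deliver 0→3 → ∅
[11] deliver 3→0 → N0(back v1 [-])
[12] timeout(0) → N0(back v2 [-])
[13] propose(0,'p') → ∅
[14] deliver 0→1 → ∅
[15] deliver 1→0 → ∅
[16] deliver 0→2 → N2(back v0 [x])
[17] deliver 2→0 → ∅
[18] deliver 1→3 → ∅
[19] deliver 0→1 → N1(back v2 [-])
[20] deliver 3→1 → ∅
[21] deliver 3→0 → ∅
[22] crash(1) → N1(✗back v2 [-])
[23] deliver 1→3 → ∅

x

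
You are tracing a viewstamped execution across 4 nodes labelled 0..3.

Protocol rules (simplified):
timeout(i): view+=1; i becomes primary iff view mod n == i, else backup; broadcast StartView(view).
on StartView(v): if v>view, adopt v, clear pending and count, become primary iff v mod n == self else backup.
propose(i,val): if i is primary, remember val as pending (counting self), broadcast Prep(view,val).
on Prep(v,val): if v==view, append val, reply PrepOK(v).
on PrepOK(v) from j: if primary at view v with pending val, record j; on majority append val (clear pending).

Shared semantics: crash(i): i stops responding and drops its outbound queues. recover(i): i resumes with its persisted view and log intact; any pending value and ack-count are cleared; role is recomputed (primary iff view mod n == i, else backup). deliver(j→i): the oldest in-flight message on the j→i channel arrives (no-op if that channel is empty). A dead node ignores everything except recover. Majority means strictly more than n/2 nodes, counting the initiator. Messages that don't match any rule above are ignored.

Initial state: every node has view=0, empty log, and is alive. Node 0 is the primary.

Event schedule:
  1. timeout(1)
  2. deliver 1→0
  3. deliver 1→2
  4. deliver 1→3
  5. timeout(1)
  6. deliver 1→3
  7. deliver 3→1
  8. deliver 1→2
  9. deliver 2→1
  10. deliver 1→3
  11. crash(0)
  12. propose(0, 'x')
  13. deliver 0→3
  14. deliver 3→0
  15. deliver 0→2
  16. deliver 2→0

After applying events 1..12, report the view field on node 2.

2

after 1 — timeout(1): n1:prim/v1/[-]
after 2 — deliver 1→0: n0:back/v1/[-]
after 3 — deliver 1→2: n2:back/v1/[-]
after 4 — deliver 1→3: n3:back/v1/[-]
after 5 — timeout(1): n1:back/v2/[-]
after 6 — deliver 1→3: n3:back/v2/[-]
after 7 — deliver 3→1: ·
after 8 — deliver 1→2: n2:prim/v2/[-]
after 9 — deliver 2→1: ·
after 10 — deliver 1→3: ·
after 11 — crash(0): n0:✗back/v1/[-]
after 12 — propose(0,'x'): ·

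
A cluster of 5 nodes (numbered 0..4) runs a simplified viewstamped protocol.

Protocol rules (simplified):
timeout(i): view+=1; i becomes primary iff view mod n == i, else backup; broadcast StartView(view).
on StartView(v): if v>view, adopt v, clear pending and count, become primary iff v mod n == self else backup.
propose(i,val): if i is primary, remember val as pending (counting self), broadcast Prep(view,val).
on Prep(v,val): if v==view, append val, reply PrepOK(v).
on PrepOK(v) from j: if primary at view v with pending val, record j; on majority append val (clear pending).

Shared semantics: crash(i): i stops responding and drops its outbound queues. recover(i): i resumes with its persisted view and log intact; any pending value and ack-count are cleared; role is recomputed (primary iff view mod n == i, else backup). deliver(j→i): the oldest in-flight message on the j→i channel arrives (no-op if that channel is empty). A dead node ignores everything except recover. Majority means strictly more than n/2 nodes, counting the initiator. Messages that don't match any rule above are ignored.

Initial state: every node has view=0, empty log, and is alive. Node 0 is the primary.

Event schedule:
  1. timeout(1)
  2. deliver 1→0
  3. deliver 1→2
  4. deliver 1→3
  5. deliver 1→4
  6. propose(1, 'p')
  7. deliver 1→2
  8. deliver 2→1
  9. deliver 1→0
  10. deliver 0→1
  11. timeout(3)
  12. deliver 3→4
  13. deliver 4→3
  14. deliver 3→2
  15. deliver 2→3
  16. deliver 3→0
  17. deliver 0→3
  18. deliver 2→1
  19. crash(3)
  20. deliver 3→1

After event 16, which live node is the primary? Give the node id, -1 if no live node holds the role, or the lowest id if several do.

[1] timeout(1) → N1(prim v1 [-])
[2] deliver 1→0 → N0(back v1 [-])
[3] deliver 1→2 → N2(back v1 [-])
[4] deliver 1→3 → N3(back v1 [-])
[5] deliver 1→4 → N4(back v1 [-])
[6] propose(1,'p') → ∅
[7] deliver 1→2 → N2(back v1 [p])
[8] deliver 2→1 → ∅
[9] deliver 1→0 → N0(back v1 [p])
[10] deliver 0→1 → N1(prim v1 [p])
[11] timeout(3) → N3(back v2 [-])
[12] deliver 3→4 → N4(back v2 [-])
[13] deliver 4→3 → ∅
[14] deliver 3→2 → N2(prim v2 [p])
[15] deliver 2→3 → ∅
[16] deliver 3→0 → N0(back v2 [p])

1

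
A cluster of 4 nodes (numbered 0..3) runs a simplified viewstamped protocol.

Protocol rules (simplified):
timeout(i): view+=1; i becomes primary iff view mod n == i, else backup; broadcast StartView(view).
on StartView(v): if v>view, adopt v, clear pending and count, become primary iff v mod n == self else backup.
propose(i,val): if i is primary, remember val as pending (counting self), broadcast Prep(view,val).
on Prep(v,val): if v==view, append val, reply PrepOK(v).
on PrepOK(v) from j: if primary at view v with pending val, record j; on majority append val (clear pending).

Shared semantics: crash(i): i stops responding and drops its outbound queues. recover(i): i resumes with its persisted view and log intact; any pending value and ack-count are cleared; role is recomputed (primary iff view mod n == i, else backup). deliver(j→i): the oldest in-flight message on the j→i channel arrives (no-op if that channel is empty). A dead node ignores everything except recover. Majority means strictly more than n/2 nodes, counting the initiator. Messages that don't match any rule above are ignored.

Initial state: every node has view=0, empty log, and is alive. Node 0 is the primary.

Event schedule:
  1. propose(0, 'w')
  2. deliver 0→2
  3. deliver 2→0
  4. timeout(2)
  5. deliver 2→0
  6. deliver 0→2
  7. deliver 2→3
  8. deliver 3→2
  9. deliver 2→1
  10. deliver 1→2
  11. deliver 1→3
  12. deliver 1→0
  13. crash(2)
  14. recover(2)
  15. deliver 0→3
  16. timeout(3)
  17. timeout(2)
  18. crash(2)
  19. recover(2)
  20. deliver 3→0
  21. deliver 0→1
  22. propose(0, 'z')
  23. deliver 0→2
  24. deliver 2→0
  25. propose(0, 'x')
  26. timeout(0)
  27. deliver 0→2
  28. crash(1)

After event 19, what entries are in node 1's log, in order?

empty

step 1 propose(0,'w'): —
step 2 deliver 0→2: 2={back,v=0,log=w}
step 3 deliver 2→0: —
step 4 timeout(2): 2={back,v=1,log=w}
step 5 deliver 2→0: 0={back,v=1,log=-}
step 6 deliver 0→2: —
step 7 deliver 2→3: 3={back,v=1,log=-}
step 8 deliver 3→2: —
step 9 deliver 2→1: 1={prim,v=1,log=-}
step 10 deliver 1→2: —
step 11 deliver 1→3: —
step 12 deliver 1→0: —
step 13 crash(2): 2={✗back,v=1,log=w}
step 14 recover(2): 2={back,v=1,log=w}
step 15 deliver 0→3: —
step 16 timeout(3): 3={back,v=2,log=-}
step 17 timeout(2): 2={prim,v=2,log=w}
step 18 crash(2): 2={✗prim,v=2,log=w}
step 19 recover(2): 2={prim,v=2,log=w}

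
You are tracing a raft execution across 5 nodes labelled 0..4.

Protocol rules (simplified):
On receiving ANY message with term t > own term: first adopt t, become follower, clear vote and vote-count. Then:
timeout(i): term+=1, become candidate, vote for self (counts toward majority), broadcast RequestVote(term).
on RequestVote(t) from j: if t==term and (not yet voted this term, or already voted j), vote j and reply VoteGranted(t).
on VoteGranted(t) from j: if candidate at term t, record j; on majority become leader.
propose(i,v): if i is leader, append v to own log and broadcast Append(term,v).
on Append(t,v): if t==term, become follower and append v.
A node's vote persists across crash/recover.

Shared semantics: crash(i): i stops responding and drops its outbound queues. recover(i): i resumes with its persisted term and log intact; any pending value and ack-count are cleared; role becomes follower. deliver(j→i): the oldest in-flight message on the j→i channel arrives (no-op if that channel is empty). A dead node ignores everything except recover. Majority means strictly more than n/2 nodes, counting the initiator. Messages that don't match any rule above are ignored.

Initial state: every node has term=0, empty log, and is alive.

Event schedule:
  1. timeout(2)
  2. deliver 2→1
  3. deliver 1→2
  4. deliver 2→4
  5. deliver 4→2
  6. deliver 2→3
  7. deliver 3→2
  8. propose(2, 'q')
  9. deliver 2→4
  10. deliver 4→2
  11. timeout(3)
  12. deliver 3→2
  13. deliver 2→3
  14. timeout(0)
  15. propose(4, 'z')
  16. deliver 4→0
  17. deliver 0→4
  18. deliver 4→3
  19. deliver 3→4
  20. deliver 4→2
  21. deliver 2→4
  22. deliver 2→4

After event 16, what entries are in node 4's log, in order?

e1 timeout(2): 2[cand,t=1,-]
e2 deliver 2→1: 1[foll,t=1,-]
e3 deliver 1→2: ·
e4 deliver 2→4: 4[foll,t=1,-]
e5 deliver 4→2: 2[lead,t=1,-]
e6 deliver 2→3: 3[foll,t=1,-]
e7 deliver 3→2: ·
e8 propose(2,'q'): 2[lead,t=1,q]
e9 deliver 2→4: 4[foll,t=1,q]
e10 deliver 4→2: ·
e11 timeout(3): 3[cand,t=2,-]
e12 deliver 3→2: 2[foll,t=2,q]
e13 deliver 2→3: ·
e14 timeout(0): 0[cand,t=1,-]
e15 propose(4,'z'): ·
e16 deliver 4→0: ·

q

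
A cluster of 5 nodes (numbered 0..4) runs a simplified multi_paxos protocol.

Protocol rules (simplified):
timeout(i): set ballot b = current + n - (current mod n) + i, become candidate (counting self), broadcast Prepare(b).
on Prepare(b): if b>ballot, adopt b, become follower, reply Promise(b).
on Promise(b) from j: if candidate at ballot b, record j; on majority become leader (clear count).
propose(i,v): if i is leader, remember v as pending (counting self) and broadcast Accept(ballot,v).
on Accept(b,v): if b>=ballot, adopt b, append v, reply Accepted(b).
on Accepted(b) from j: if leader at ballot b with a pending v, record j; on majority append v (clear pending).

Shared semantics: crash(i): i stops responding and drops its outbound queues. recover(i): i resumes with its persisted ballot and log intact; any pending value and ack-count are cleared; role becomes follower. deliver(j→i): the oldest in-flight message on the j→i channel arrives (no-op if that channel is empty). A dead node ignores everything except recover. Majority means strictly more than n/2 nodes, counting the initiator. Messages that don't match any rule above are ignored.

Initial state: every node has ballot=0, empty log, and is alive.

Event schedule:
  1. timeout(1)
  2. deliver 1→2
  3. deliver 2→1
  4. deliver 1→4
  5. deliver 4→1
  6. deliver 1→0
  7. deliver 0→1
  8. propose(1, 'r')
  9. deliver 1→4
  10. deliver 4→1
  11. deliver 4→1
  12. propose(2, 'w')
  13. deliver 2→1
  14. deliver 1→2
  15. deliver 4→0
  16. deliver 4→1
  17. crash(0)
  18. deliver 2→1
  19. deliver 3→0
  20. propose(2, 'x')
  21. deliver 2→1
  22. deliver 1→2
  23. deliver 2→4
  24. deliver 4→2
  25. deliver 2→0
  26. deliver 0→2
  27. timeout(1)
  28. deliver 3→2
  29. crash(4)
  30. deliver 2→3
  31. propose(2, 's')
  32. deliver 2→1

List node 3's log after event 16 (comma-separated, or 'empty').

step 1 timeout(1): 1={cand,b=6,log=-}
step 2 deliver 1→2: 2={foll,b=6,log=-}
step 3 deliver 2→1: —
step 4 deliver 1→4: 4={foll,b=6,log=-}
step 5 deliver 4→1: 1={lead,b=6,log=-}
step 6 deliver 1→0: 0={foll,b=6,log=-}
step 7 deliver 0→1: —
step 8 propose(1,'r'): —
step 9 deliver 1→4: 4={foll,b=6,log=r}
step 10 deliver 4→1: —
step 11 deliver 4→1: —
step 12 propose(2,'w'): —
step 13 deliver 2→1: —
step 14 deliver 1→2: 2={foll,b=6,log=r}
step 15 deliver 4→0: —
step 16 deliver 4→1: —

empty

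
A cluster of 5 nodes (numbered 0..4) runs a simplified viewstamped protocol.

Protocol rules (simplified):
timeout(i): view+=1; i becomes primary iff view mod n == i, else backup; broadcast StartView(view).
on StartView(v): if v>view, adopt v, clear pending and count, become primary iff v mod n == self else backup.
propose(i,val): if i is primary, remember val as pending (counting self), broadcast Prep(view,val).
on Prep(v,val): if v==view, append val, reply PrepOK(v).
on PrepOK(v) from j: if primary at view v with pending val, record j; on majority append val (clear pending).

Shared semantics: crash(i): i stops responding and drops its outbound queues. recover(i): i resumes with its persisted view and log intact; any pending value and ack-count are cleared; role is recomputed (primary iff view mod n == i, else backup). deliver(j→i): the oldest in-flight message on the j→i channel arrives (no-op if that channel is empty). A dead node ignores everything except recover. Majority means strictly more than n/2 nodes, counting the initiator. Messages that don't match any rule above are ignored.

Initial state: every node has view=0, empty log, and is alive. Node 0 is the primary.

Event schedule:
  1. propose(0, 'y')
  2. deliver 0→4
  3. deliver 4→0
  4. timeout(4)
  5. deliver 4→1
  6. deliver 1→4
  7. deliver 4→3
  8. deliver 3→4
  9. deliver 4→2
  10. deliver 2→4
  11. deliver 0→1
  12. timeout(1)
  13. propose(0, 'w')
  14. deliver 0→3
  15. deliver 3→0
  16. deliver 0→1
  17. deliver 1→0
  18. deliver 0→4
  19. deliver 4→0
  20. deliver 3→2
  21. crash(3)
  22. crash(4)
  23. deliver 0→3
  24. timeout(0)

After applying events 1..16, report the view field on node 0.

e1 propose(0,'y'): ·
e2 deliver 0→4: 4[back,v=0,y]
e3 deliver 4→0: ·
e4 timeout(4): 4[back,v=1,y]
e5 deliver 4→1: 1[prim,v=1,-]
e6 deliver 1→4: ·
e7 deliver 4→3: 3[back,v=1,-]
e8 deliver 3→4: ·
e9 deliver 4→2: 2[back,v=1,-]
e10 deliver 2→4: ·
e11 deliver 0→1: ·
e12 timeout(1): 1[back,v=2,-]
e13 propose(0,'w'): ·
e14 deliver 0→3: ·
e15 deliver 3→0: ·
e16 deliver 0→1: ·

0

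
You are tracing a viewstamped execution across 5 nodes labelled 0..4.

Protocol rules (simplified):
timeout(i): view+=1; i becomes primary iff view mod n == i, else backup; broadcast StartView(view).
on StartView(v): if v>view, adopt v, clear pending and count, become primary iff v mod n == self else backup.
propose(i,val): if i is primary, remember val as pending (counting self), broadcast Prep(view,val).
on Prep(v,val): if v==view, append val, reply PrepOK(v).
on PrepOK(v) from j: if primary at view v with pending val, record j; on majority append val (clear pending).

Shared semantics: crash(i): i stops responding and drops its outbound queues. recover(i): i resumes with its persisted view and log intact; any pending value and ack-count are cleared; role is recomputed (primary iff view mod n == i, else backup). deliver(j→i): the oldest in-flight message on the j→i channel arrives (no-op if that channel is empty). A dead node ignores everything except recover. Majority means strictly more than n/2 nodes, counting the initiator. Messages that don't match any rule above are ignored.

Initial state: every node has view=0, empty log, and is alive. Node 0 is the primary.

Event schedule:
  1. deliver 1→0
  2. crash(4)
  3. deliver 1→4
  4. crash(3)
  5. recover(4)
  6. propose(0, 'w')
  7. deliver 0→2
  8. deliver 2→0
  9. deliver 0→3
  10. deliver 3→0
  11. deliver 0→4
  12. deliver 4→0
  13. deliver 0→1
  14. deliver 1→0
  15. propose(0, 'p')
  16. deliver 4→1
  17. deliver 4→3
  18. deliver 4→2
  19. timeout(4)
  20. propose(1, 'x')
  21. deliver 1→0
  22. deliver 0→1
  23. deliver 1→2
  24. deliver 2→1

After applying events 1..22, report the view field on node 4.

1

e1 deliver 1→0: ·
e2 crash(4): 4[✗back,v=0,-]
e3 deliver 1→4: ·
e4 crash(3): 3[✗back,v=0,-]
e5 recover(4): 4[back,v=0,-]
e6 propose(0,'w'): ·
e7 deliver 0→2: 2[back,v=0,w]
e8 deliver 2→0: ·
e9 deliver 0→3: ·
e10 deliver 3→0: ·
e11 deliver 0→4: 4[back,v=0,w]
e12 deliver 4→0: 0[prim,v=0,w]
e13 deliver 0→1: 1[back,v=0,w]
e14 deliver 1→0: ·
e15 propose(0,'p'): ·
e16 deliver 4→1: ·
e17 deliver 4→3: ·
e18 deliver 4→2: ·
e19 timeout(4): 4[back,v=1,w]
e20 propose(1,'x'): ·
e21 deliver 1→0: ·
e22 deliver 0→1: 1[back,v=0,w,p]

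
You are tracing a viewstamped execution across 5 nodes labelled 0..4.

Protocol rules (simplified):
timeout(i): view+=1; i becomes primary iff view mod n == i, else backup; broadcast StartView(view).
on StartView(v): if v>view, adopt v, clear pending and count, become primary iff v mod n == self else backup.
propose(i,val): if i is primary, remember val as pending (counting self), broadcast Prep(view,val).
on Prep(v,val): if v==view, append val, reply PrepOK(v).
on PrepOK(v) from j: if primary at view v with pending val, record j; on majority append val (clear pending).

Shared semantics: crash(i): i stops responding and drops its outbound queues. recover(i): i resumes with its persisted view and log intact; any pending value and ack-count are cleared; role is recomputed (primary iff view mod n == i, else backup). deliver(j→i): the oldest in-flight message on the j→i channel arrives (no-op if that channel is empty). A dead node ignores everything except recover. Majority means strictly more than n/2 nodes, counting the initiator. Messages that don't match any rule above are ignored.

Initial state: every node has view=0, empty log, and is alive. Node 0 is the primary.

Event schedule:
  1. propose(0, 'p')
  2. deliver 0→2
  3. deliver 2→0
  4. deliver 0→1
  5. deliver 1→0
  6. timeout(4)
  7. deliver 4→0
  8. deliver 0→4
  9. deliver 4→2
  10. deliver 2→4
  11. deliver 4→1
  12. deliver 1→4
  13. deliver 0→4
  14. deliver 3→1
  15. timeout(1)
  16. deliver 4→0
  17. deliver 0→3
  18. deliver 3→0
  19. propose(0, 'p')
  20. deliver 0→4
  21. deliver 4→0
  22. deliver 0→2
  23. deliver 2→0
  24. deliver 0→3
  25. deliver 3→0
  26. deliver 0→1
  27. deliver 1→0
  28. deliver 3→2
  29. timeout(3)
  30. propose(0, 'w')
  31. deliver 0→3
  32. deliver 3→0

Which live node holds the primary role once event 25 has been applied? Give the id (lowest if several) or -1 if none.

-1

e1 propose(0,'p'): ·
e2 deliver 0→2: 2[back,v=0,p]
e3 deliver 2→0: ·
e4 deliver 0→1: 1[back,v=0,p]
e5 deliver 1→0: 0[prim,v=0,p]
e6 timeout(4): 4[back,v=1,-]
e7 deliver 4→0: 0[back,v=1,p]
e8 deliver 0→4: ·
e9 deliver 4→2: 2[back,v=1,p]
e10 deliver 2→4: ·
e11 deliver 4→1: 1[prim,v=1,p]
e12 deliver 1→4: ·
e13 deliver 0→4: ·
e14 deliver 3→1: ·
e15 timeout(1): 1[back,v=2,p]
e16 deliver 4→0: ·
e17 deliver 0→3: 3[back,v=0,p]
e18 deliver 3→0: ·
e19 propose(0,'p'): ·
e20 deliver 0→4: ·
e21 deliver 4→0: ·
e22 deliver 0→2: ·
e23 deliver 2→0: ·
e24 deliver 0→3: ·
e25 deliver 3→0: ·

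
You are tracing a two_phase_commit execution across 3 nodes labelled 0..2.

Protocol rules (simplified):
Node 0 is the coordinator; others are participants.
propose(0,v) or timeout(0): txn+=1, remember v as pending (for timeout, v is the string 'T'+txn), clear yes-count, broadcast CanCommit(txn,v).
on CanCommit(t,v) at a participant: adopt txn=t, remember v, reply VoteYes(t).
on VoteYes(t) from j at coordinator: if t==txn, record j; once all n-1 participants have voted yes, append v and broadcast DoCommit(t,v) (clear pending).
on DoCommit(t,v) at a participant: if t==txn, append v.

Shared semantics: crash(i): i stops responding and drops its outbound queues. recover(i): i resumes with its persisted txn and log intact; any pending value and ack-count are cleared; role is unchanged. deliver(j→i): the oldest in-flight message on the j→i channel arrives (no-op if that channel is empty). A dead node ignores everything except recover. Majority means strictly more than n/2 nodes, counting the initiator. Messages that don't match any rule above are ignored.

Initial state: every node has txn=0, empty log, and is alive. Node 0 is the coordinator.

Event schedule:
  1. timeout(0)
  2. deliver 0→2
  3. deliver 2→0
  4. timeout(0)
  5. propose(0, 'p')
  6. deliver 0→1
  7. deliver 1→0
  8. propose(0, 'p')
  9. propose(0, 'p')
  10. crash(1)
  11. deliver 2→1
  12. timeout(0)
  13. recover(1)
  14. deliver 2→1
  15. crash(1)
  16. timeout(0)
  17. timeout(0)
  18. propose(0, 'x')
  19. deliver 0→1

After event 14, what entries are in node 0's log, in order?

[1] timeout(0) → N0(coor t1 [-])
[2] deliver 0→2 → N2(part t1 [-])
[3] deliver 2→0 → ∅
[4] timeout(0) → N0(coor t2 [-])
[5] propose(0,'p') → N0(coor t3 [-])
[6] deliver 0→1 → N1(part t1 [-])
[7] deliver 1→0 → ∅
[8] propose(0,'p') → N0(coor t4 [-])
[9] propose(0,'p') → N0(coor t5 [-])
[10] crash(1) → N1(✗part t1 [-])
[11] deliver 2→1 → ∅
[12] timeout(0) → N0(coor t6 [-])
[13] recover(1) → N1(part t1 [-])
[14] deliver 2→1 → ∅

empty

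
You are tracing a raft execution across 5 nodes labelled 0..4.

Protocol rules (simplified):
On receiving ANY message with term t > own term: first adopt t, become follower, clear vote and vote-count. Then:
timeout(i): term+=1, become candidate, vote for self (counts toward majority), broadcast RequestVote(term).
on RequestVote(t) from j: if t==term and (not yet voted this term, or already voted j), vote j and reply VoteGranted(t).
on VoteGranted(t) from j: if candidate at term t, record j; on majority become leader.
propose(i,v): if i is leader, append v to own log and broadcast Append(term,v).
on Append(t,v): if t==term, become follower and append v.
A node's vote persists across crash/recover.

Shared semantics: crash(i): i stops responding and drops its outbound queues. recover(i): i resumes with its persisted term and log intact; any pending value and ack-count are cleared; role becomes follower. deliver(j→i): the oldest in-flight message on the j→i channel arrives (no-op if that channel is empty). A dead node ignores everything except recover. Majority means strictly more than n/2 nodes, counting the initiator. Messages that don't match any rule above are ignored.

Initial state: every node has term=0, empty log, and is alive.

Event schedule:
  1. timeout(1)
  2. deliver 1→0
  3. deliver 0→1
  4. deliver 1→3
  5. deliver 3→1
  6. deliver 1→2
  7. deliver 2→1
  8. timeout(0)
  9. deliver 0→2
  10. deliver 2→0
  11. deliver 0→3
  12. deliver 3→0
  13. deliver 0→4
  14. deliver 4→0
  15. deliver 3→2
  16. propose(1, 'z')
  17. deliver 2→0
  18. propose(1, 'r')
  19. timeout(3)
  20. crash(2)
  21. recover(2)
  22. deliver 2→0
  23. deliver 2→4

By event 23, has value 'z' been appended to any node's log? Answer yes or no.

yes

step 1 timeout(1): 1={cand,t=1,log=-}
step 2 deliver 1→0: 0={foll,t=1,log=-}
step 3 deliver 0→1: —
step 4 deliver 1→3: 3={foll,t=1,log=-}
step 5 deliver 3→1: 1={lead,t=1,log=-}
step 6 deliver 1→2: 2={foll,t=1,log=-}
step 7 deliver 2→1: —
step 8 timeout(0): 0={cand,t=2,log=-}
step 9 deliver 0→2: 2={foll,t=2,log=-}
step 10 deliver 2→0: —
step 11 deliver 0→3: 3={foll,t=2,log=-}
step 12 deliver 3→0: 0={lead,t=2,log=-}
step 13 deliver 0→4: 4={foll,t=2,log=-}
step 14 deliver 4→0: —
step 15 deliver 3→2: —
step 16 propose(1,'z'): 1={lead,t=1,log=z}
step 17 deliver 2→0: —
step 18 propose(1,'r'): 1={lead,t=1,log=z,r}
step 19 timeout(3): 3={cand,t=3,log=-}
step 20 crash(2): 2={✗foll,t=2,log=-}
step 21 recover(2): 2={foll,t=2,log=-}
step 22 deliver 2→0: —
step 23 deliver 2→4: —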